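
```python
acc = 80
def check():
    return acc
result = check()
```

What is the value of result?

Step 1: acc = 80 is defined in the global scope.
Step 2: check() looks up acc. No local acc exists, so Python checks the global scope via LEGB rule and finds acc = 80.
Step 3: result = 80

The answer is 80.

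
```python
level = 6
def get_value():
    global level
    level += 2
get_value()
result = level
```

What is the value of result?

Step 1: level = 6 globally.
Step 2: get_value() modifies global level: level += 2 = 8.
Step 3: result = 8

The answer is 8.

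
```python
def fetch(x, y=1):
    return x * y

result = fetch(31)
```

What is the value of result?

Step 1: fetch(31) uses default y = 1.
Step 2: Returns 31 * 1 = 31.
Step 3: result = 31

The answer is 31.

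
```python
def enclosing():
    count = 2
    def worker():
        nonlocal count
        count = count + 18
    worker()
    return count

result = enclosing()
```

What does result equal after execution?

Step 1: enclosing() sets count = 2.
Step 2: worker() uses nonlocal to modify count in enclosing's scope: count = 2 + 18 = 20.
Step 3: enclosing() returns the modified count = 20

The answer is 20.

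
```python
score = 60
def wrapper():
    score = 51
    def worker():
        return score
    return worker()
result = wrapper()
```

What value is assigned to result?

Step 1: score = 60 globally, but wrapper() defines score = 51 locally.
Step 2: worker() looks up score. Not in local scope, so checks enclosing scope (wrapper) and finds score = 51.
Step 3: result = 51

The answer is 51.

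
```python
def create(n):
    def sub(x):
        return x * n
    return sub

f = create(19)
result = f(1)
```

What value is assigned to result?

Step 1: create(19) creates a closure capturing n = 19.
Step 2: f(1) computes 1 * 19 = 19.
Step 3: result = 19

The answer is 19.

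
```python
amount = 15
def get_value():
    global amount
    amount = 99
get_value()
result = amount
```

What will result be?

Step 1: amount = 15 globally.
Step 2: get_value() declares global amount and sets it to 99.
Step 3: After get_value(), global amount = 99. result = 99

The answer is 99.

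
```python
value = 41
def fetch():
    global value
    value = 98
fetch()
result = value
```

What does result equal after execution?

Step 1: value = 41 globally.
Step 2: fetch() declares global value and sets it to 98.
Step 3: After fetch(), global value = 98. result = 98

The answer is 98.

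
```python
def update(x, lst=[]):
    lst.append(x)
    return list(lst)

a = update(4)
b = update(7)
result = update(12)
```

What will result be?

Step 1: Default list is shared. list() creates copies for return values.
Step 2: Internal list grows: [4] -> [4, 7] -> [4, 7, 12].
Step 3: result = [4, 7, 12]

The answer is [4, 7, 12].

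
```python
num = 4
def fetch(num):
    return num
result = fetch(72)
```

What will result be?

Step 1: Global num = 4.
Step 2: fetch(72) takes parameter num = 72, which shadows the global.
Step 3: result = 72

The answer is 72.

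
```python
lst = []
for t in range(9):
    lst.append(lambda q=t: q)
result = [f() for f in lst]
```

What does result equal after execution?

Step 1: Default arg q=t captures t at each iteration.
Step 2: Each lambda has its own default: 0, 1, ..., 8.
Step 3: result = [0, 1, 2, 3, 4, 5, 6, 7, 8]

The answer is [0, 1, 2, 3, 4, 5, 6, 7, 8].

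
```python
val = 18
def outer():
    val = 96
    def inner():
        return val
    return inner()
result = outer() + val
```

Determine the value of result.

Step 1: Global val = 18. outer() shadows with val = 96.
Step 2: inner() returns enclosing val = 96. outer() = 96.
Step 3: result = 96 + global val (18) = 114

The answer is 114.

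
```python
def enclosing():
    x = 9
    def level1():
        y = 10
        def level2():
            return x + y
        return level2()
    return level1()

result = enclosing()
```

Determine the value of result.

Step 1: x = 9 in enclosing. y = 10 in level1.
Step 2: level2() reads x = 9 and y = 10 from enclosing scopes.
Step 3: result = 9 + 10 = 19

The answer is 19.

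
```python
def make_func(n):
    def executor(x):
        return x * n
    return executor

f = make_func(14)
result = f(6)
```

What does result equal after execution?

Step 1: make_func(14) creates a closure capturing n = 14.
Step 2: f(6) computes 6 * 14 = 84.
Step 3: result = 84

The answer is 84.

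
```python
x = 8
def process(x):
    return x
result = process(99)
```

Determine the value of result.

Step 1: Global x = 8.
Step 2: process(99) takes parameter x = 99, which shadows the global.
Step 3: result = 99

The answer is 99.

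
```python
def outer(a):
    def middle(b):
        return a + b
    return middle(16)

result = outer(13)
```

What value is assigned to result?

Step 1: outer(13) passes a = 13.
Step 2: middle(16) has b = 16, reads a = 13 from enclosing.
Step 3: result = 13 + 16 = 29

The answer is 29.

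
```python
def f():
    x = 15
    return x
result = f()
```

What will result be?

Step 1: f() defines x = 15 in its local scope.
Step 2: return x finds the local variable x = 15.
Step 3: result = 15

The answer is 15.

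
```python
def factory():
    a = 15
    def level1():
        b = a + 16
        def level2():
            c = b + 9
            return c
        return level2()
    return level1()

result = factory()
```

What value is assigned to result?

Step 1: a = 15. b = a + 16 = 31.
Step 2: c = b + 9 = 31 + 9 = 40.
Step 3: result = 40

The answer is 40.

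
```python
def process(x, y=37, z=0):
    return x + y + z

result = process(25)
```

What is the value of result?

Step 1: process(25) uses defaults y = 37, z = 0.
Step 2: Returns 25 + 37 + 0 = 62.
Step 3: result = 62

The answer is 62.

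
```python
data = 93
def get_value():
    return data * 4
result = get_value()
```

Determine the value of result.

Step 1: data = 93 is defined globally.
Step 2: get_value() looks up data from global scope = 93, then computes 93 * 4 = 372.
Step 3: result = 372

The answer is 372.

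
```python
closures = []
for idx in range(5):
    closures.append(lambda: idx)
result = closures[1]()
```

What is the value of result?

Step 1: The loop creates 5 lambdas, all referencing the same variable idx.
Step 2: After the loop, idx = 4 (final value).
Step 3: closures[1]() looks up idx at call time and finds 4. This is the late binding gotcha. result = 4

The answer is 4.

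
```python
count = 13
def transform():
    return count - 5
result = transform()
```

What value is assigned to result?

Step 1: count = 13 is defined globally.
Step 2: transform() looks up count from global scope = 13, then computes 13 - 5 = 8.
Step 3: result = 8

The answer is 8.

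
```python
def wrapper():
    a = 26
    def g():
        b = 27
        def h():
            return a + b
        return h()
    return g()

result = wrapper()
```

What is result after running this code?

Step 1: wrapper() defines a = 26. g() defines b = 27.
Step 2: h() accesses both from enclosing scopes: a = 26, b = 27.
Step 3: result = 26 + 27 = 53

The answer is 53.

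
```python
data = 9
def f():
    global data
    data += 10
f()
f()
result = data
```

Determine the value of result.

Step 1: data = 9.
Step 2: First f(): data = 9 + 10 = 19.
Step 3: Second f(): data = 19 + 10 = 29. result = 29

The answer is 29.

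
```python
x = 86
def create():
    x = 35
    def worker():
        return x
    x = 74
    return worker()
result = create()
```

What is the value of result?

Step 1: create() sets x = 35, then later x = 74.
Step 2: worker() is called after x is reassigned to 74. Closures capture variables by reference, not by value.
Step 3: result = 74

The answer is 74.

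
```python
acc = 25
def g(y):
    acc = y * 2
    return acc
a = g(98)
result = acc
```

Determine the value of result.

Step 1: Global acc = 25.
Step 2: g(98) creates local acc = 98 * 2 = 196.
Step 3: Global acc unchanged because no global keyword. result = 25

The answer is 25.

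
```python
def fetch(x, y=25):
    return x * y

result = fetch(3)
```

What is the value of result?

Step 1: fetch(3) uses default y = 25.
Step 2: Returns 3 * 25 = 75.
Step 3: result = 75

The answer is 75.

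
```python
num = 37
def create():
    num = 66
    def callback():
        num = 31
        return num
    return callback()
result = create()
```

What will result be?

Step 1: Three scopes define num: global (37), create (66), callback (31).
Step 2: callback() has its own local num = 31, which shadows both enclosing and global.
Step 3: result = 31 (local wins in LEGB)

The answer is 31.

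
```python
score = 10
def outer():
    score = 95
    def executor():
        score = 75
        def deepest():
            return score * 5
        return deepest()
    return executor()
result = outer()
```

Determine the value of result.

Step 1: deepest() looks up score through LEGB: not local, finds score = 75 in enclosing executor().
Step 2: Returns 75 * 5 = 375.
Step 3: result = 375

The answer is 375.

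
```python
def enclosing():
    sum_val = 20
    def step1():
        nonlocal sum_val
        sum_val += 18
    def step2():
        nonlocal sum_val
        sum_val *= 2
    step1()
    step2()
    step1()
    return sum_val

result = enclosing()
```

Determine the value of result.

Step 1: sum_val = 20.
Step 2: step1(): sum_val = 20 + 18 = 38.
Step 3: step2(): sum_val = 38 * 2 = 76.
Step 4: step1(): sum_val = 76 + 18 = 94. result = 94

The answer is 94.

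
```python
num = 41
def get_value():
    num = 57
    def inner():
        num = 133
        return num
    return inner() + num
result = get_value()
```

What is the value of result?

Step 1: get_value() has local num = 57. inner() has local num = 133.
Step 2: inner() returns its local num = 133.
Step 3: get_value() returns 133 + its own num (57) = 190

The answer is 190.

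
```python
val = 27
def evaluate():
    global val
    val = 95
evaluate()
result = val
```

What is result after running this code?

Step 1: val = 27 globally.
Step 2: evaluate() declares global val and sets it to 95.
Step 3: After evaluate(), global val = 95. result = 95

The answer is 95.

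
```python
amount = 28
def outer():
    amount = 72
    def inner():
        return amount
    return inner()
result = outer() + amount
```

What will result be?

Step 1: Global amount = 28. outer() shadows with amount = 72.
Step 2: inner() returns enclosing amount = 72. outer() = 72.
Step 3: result = 72 + global amount (28) = 100

The answer is 100.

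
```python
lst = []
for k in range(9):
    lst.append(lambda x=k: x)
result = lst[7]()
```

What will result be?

Step 1: Default argument x=k captures k's value at each iteration.
Step 2: lst[7] captured x = 7 when k was 7.
Step 3: result = 7

The answer is 7.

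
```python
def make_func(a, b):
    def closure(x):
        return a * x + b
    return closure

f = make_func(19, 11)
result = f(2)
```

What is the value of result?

Step 1: make_func(19, 11) captures a = 19, b = 11.
Step 2: f(2) computes 19 * 2 + 11 = 49.
Step 3: result = 49

The answer is 49.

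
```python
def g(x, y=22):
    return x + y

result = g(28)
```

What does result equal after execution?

Step 1: g(28) uses default y = 22.
Step 2: Returns 28 + 22 = 50.
Step 3: result = 50

The answer is 50.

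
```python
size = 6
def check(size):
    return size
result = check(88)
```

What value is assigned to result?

Step 1: Global size = 6.
Step 2: check(88) takes parameter size = 88, which shadows the global.
Step 3: result = 88

The answer is 88.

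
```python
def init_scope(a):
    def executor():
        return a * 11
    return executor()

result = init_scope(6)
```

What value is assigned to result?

Step 1: init_scope(6) binds parameter a = 6.
Step 2: executor() accesses a = 6 from enclosing scope.
Step 3: result = 6 * 11 = 66

The answer is 66.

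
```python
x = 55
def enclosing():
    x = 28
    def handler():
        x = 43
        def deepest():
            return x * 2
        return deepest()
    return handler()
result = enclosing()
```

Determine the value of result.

Step 1: deepest() looks up x through LEGB: not local, finds x = 43 in enclosing handler().
Step 2: Returns 43 * 2 = 86.
Step 3: result = 86

The answer is 86.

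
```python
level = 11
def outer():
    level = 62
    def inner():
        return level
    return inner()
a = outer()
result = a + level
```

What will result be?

Step 1: outer() has local level = 62. inner() reads from enclosing.
Step 2: outer() returns 62. Global level = 11 unchanged.
Step 3: result = 62 + 11 = 73

The answer is 73.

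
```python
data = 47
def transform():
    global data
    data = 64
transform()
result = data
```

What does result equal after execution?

Step 1: data = 47 globally.
Step 2: transform() declares global data and sets it to 64.
Step 3: After transform(), global data = 64. result = 64

The answer is 64.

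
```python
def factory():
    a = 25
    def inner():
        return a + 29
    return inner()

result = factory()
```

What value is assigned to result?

Step 1: factory() defines a = 25.
Step 2: inner() reads a = 25 from enclosing scope, returns 25 + 29 = 54.
Step 3: result = 54

The answer is 54.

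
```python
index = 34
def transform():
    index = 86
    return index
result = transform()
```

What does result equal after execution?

Step 1: Global index = 34.
Step 2: transform() creates local index = 86, shadowing the global.
Step 3: Returns local index = 86. result = 86

The answer is 86.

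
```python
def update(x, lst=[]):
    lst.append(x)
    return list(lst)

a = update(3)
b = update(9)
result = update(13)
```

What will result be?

Step 1: Default list is shared. list() creates copies for return values.
Step 2: Internal list grows: [3] -> [3, 9] -> [3, 9, 13].
Step 3: result = [3, 9, 13]

The answer is [3, 9, 13].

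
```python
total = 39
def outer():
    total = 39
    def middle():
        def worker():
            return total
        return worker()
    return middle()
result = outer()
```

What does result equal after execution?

Step 1: outer() defines total = 39. middle() and worker() have no local total.
Step 2: worker() checks local (none), enclosing middle() (none), enclosing outer() and finds total = 39.
Step 3: result = 39

The answer is 39.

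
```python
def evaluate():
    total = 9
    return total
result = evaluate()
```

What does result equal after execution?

Step 1: evaluate() defines total = 9 in its local scope.
Step 2: return total finds the local variable total = 9.
Step 3: result = 9

The answer is 9.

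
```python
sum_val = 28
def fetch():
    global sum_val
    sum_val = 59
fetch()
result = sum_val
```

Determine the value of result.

Step 1: sum_val = 28 globally.
Step 2: fetch() declares global sum_val and sets it to 59.
Step 3: After fetch(), global sum_val = 59. result = 59

The answer is 59.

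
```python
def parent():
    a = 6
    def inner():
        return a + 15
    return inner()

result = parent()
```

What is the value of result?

Step 1: parent() defines a = 6.
Step 2: inner() reads a = 6 from enclosing scope, returns 6 + 15 = 21.
Step 3: result = 21

The answer is 21.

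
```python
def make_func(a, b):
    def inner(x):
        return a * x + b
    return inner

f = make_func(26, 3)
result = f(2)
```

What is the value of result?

Step 1: make_func(26, 3) captures a = 26, b = 3.
Step 2: f(2) computes 26 * 2 + 3 = 55.
Step 3: result = 55

The answer is 55.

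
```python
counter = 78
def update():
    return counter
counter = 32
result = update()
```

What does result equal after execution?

Step 1: counter is first set to 78, then reassigned to 32.
Step 2: update() is called after the reassignment, so it looks up the current global counter = 32.
Step 3: result = 32

The answer is 32.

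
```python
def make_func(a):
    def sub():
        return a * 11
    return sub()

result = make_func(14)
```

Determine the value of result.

Step 1: make_func(14) binds parameter a = 14.
Step 2: sub() accesses a = 14 from enclosing scope.
Step 3: result = 14 * 11 = 154

The answer is 154.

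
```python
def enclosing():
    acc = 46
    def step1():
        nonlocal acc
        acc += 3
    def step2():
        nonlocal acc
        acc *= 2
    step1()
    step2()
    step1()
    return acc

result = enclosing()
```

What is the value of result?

Step 1: acc = 46.
Step 2: step1(): acc = 46 + 3 = 49.
Step 3: step2(): acc = 49 * 2 = 98.
Step 4: step1(): acc = 98 + 3 = 101. result = 101

The answer is 101.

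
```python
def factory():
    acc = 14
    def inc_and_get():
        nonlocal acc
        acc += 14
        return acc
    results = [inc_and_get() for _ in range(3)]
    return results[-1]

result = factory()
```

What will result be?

Step 1: acc = 14.
Step 2: Three calls to inc_and_get(), each adding 14.
Step 3: Last value = 14 + 14 * 3 = 56

The answer is 56.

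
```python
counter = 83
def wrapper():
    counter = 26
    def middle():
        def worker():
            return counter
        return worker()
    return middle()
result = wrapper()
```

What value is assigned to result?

Step 1: wrapper() defines counter = 26. middle() and worker() have no local counter.
Step 2: worker() checks local (none), enclosing middle() (none), enclosing wrapper() and finds counter = 26.
Step 3: result = 26

The answer is 26.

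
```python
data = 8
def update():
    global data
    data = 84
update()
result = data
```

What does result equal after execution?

Step 1: data = 8 globally.
Step 2: update() declares global data and sets it to 84.
Step 3: After update(), global data = 84. result = 84

The answer is 84.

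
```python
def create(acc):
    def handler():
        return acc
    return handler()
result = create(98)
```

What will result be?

Step 1: create(98) binds parameter acc = 98.
Step 2: handler() looks up acc in enclosing scope and finds the parameter acc = 98.
Step 3: result = 98

The answer is 98.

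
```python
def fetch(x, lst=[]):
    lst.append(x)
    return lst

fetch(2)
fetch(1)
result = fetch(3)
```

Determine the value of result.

Step 1: Mutable default argument gotcha! The list [] is created once.
Step 2: Each call appends to the SAME list: [2], [2, 1], [2, 1, 3].
Step 3: result = [2, 1, 3]

The answer is [2, 1, 3].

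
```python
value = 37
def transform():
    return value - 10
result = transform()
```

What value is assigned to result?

Step 1: value = 37 is defined globally.
Step 2: transform() looks up value from global scope = 37, then computes 37 - 10 = 27.
Step 3: result = 27

The answer is 27.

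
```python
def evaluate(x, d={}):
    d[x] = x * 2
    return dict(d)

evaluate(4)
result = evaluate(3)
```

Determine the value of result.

Step 1: Mutable default dict is shared across calls.
Step 2: First call adds 4: 8. Second call adds 3: 6.
Step 3: result = {4: 8, 3: 6}

The answer is {4: 8, 3: 6}.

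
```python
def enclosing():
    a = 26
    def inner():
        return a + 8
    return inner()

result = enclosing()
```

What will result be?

Step 1: enclosing() defines a = 26.
Step 2: inner() reads a = 26 from enclosing scope, returns 26 + 8 = 34.
Step 3: result = 34

The answer is 34.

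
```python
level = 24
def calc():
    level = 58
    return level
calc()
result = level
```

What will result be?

Step 1: Global level = 24.
Step 2: calc() creates local level = 58 (shadow, not modification).
Step 3: After calc() returns, global level is unchanged. result = 24

The answer is 24.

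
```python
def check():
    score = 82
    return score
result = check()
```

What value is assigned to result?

Step 1: check() defines score = 82 in its local scope.
Step 2: return score finds the local variable score = 82.
Step 3: result = 82

The answer is 82.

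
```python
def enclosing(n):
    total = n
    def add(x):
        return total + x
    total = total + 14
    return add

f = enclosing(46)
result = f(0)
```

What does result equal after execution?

Step 1: enclosing(46) sets total = 46, then total = 46 + 14 = 60.
Step 2: Closures capture by reference, so add sees total = 60.
Step 3: f(0) returns 60 + 0 = 60

The answer is 60.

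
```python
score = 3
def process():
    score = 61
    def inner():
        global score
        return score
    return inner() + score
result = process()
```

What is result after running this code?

Step 1: Global score = 3. process() shadows with local score = 61.
Step 2: inner() uses global keyword, so inner() returns global score = 3.
Step 3: process() returns 3 + 61 = 64

The answer is 64.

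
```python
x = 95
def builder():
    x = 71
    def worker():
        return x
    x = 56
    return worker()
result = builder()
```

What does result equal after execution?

Step 1: builder() sets x = 71, then later x = 56.
Step 2: worker() is called after x is reassigned to 56. Closures capture variables by reference, not by value.
Step 3: result = 56

The answer is 56.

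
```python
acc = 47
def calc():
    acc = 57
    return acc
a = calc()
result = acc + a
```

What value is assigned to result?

Step 1: Global acc = 47. calc() returns local acc = 57.
Step 2: a = 57. Global acc still = 47.
Step 3: result = 47 + 57 = 104

The answer is 104.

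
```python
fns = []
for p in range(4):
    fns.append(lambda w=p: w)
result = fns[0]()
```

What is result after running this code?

Step 1: Default argument w=p captures p's value at each iteration.
Step 2: fns[0] captured w = 0 when p was 0.
Step 3: result = 0

The answer is 0.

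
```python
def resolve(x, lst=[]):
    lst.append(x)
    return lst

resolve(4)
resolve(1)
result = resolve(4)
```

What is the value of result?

Step 1: Mutable default argument gotcha! The list [] is created once.
Step 2: Each call appends to the SAME list: [4], [4, 1], [4, 1, 4].
Step 3: result = [4, 1, 4]

The answer is [4, 1, 4].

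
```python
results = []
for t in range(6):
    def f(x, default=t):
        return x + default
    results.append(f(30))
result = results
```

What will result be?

Step 1: Default argument default=t is evaluated at function definition time.
Step 2: Each iteration creates f with default = current t value.
Step 3: f(30) returns 30 + default. results = [30, 31, 32, 33, 34, 35]

The answer is [30, 31, 32, 33, 34, 35].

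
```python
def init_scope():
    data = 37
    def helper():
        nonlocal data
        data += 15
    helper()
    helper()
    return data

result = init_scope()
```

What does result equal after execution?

Step 1: data starts at 37.
Step 2: helper() is called 2 times, each adding 15.
Step 3: data = 37 + 15 * 2 = 67

The answer is 67.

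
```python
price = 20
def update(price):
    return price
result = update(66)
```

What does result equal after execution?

Step 1: Global price = 20.
Step 2: update(66) takes parameter price = 66, which shadows the global.
Step 3: result = 66

The answer is 66.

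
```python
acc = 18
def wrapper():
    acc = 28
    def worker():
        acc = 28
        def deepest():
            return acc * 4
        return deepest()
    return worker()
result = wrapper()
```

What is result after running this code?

Step 1: deepest() looks up acc through LEGB: not local, finds acc = 28 in enclosing worker().
Step 2: Returns 28 * 4 = 112.
Step 3: result = 112

The answer is 112.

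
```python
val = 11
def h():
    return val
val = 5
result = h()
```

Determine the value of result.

Step 1: val is first set to 11, then reassigned to 5.
Step 2: h() is called after the reassignment, so it looks up the current global val = 5.
Step 3: result = 5

The answer is 5.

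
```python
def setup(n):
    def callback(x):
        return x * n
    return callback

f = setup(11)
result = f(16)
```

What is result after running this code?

Step 1: setup(11) creates a closure capturing n = 11.
Step 2: f(16) computes 16 * 11 = 176.
Step 3: result = 176

The answer is 176.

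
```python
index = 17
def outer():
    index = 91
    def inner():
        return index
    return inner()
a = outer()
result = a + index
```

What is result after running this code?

Step 1: outer() has local index = 91. inner() reads from enclosing.
Step 2: outer() returns 91. Global index = 17 unchanged.
Step 3: result = 91 + 17 = 108

The answer is 108.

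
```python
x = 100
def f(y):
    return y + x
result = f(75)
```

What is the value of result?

Step 1: x = 100 is defined globally.
Step 2: f(75) uses parameter y = 75 and looks up x from global scope = 100.
Step 3: result = 75 + 100 = 175

The answer is 175.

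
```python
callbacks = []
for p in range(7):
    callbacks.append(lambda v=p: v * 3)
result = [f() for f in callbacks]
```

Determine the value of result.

Step 1: Default arg v=p captures p at each iteration.
Step 2: callbacks[k] has v defaulting to k, returns k * 3.
Step 3: result = [0, 3, 6, 9, 12, 15, 18]

The answer is [0, 3, 6, 9, 12, 15, 18].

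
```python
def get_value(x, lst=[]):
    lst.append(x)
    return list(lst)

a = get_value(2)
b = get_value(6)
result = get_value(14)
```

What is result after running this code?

Step 1: Default list is shared. list() creates copies for return values.
Step 2: Internal list grows: [2] -> [2, 6] -> [2, 6, 14].
Step 3: result = [2, 6, 14]

The answer is [2, 6, 14].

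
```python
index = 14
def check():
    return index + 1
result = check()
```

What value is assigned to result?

Step 1: index = 14 is defined globally.
Step 2: check() looks up index from global scope = 14, then computes 14 + 1 = 15.
Step 3: result = 15

The answer is 15.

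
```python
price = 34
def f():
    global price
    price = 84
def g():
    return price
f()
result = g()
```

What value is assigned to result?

Step 1: price = 34.
Step 2: f() sets global price = 84.
Step 3: g() reads global price = 84. result = 84

The answer is 84.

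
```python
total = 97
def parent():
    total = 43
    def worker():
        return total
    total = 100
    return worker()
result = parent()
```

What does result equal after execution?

Step 1: parent() sets total = 43, then later total = 100.
Step 2: worker() is called after total is reassigned to 100. Closures capture variables by reference, not by value.
Step 3: result = 100

The answer is 100.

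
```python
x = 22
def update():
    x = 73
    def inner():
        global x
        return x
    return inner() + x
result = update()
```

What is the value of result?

Step 1: Global x = 22. update() shadows with local x = 73.
Step 2: inner() uses global keyword, so inner() returns global x = 22.
Step 3: update() returns 22 + 73 = 95

The answer is 95.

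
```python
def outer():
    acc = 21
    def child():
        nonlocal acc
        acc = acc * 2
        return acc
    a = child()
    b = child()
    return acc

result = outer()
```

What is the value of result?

Step 1: acc starts at 21.
Step 2: First child(): acc = 21 * 2 = 42.
Step 3: Second child(): acc = 42 * 2 = 84.
Step 4: result = 84

The answer is 84.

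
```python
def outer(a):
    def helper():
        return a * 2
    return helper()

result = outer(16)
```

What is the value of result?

Step 1: outer(16) binds parameter a = 16.
Step 2: helper() accesses a = 16 from enclosing scope.
Step 3: result = 16 * 2 = 32

The answer is 32.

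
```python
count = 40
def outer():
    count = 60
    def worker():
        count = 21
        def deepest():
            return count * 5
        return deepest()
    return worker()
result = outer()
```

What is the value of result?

Step 1: deepest() looks up count through LEGB: not local, finds count = 21 in enclosing worker().
Step 2: Returns 21 * 5 = 105.
Step 3: result = 105

The answer is 105.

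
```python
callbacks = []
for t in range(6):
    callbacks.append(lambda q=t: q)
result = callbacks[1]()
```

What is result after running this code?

Step 1: Default argument q=t captures t's value at each iteration.
Step 2: callbacks[1] captured q = 1 when t was 1.
Step 3: result = 1

The answer is 1.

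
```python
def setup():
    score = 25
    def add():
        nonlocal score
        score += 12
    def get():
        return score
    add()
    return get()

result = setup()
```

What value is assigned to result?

Step 1: score = 25. add() modifies it via nonlocal, get() reads it.
Step 2: add() makes score = 25 + 12 = 37.
Step 3: get() returns 37. result = 37

The answer is 37.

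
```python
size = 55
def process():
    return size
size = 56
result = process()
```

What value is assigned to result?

Step 1: size is first set to 55, then reassigned to 56.
Step 2: process() is called after the reassignment, so it looks up the current global size = 56.
Step 3: result = 56

The answer is 56.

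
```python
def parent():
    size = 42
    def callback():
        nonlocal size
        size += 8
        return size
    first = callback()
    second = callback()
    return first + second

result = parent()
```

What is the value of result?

Step 1: size starts at 42.
Step 2: First call: size = 42 + 8 = 50, returns 50.
Step 3: Second call: size = 50 + 8 = 58, returns 58.
Step 4: result = 50 + 58 = 108

The answer is 108.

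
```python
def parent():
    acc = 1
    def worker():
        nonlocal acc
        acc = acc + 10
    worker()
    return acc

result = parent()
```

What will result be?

Step 1: parent() sets acc = 1.
Step 2: worker() uses nonlocal to modify acc in parent's scope: acc = 1 + 10 = 11.
Step 3: parent() returns the modified acc = 11

The answer is 11.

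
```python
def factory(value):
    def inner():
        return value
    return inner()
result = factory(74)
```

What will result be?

Step 1: factory(74) binds parameter value = 74.
Step 2: inner() looks up value in enclosing scope and finds the parameter value = 74.
Step 3: result = 74

The answer is 74.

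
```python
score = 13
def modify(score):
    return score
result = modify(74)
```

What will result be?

Step 1: Global score = 13.
Step 2: modify(74) takes parameter score = 74, which shadows the global.
Step 3: result = 74

The answer is 74.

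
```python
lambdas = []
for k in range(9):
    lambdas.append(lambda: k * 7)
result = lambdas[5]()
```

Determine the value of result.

Step 1: All lambdas reference the same variable k (late binding).
Step 2: After the loop, k = 8. Every lambda returns k * 7.
Step 3: lambdas[5]() = 8 * 7 = 56

The answer is 56.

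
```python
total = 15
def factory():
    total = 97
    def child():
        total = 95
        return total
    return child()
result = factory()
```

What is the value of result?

Step 1: Three scopes define total: global (15), factory (97), child (95).
Step 2: child() has its own local total = 95, which shadows both enclosing and global.
Step 3: result = 95 (local wins in LEGB)

The answer is 95.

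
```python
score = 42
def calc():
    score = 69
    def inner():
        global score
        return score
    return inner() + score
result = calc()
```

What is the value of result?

Step 1: Global score = 42. calc() shadows with local score = 69.
Step 2: inner() uses global keyword, so inner() returns global score = 42.
Step 3: calc() returns 42 + 69 = 111

The answer is 111.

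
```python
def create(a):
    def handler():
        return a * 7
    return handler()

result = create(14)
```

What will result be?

Step 1: create(14) binds parameter a = 14.
Step 2: handler() accesses a = 14 from enclosing scope.
Step 3: result = 14 * 7 = 98

The answer is 98.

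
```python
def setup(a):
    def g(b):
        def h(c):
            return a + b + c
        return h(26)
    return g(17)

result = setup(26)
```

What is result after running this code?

Step 1: a = 26, b = 17, c = 26 across three nested scopes.
Step 2: h() accesses all three via LEGB rule.
Step 3: result = 26 + 17 + 26 = 69

The answer is 69.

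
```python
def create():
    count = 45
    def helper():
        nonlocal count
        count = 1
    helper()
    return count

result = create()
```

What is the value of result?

Step 1: create() sets count = 45.
Step 2: helper() uses nonlocal to reassign count = 1.
Step 3: result = 1

The answer is 1.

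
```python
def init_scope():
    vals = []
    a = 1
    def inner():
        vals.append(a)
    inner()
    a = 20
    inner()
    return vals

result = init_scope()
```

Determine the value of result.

Step 1: a = 1. inner() appends current a to vals.
Step 2: First inner(): appends 1. Then a = 20.
Step 3: Second inner(): appends 20 (closure sees updated a). result = [1, 20]

The answer is [1, 20].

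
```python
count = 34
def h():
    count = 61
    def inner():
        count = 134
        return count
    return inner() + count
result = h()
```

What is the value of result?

Step 1: h() has local count = 61. inner() has local count = 134.
Step 2: inner() returns its local count = 134.
Step 3: h() returns 134 + its own count (61) = 195

The answer is 195.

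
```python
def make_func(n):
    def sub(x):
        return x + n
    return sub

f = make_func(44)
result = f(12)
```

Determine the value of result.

Step 1: make_func(44) creates a closure that captures n = 44.
Step 2: f(12) calls the closure with x = 12, returning 12 + 44 = 56.
Step 3: result = 56

The answer is 56.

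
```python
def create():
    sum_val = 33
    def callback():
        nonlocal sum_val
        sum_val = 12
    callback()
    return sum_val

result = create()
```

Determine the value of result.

Step 1: create() sets sum_val = 33.
Step 2: callback() uses nonlocal to reassign sum_val = 12.
Step 3: result = 12

The answer is 12.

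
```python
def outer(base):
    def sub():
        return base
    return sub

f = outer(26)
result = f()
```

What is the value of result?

Step 1: outer(26) creates closure capturing base = 26.
Step 2: f() returns the captured base = 26.
Step 3: result = 26

The answer is 26.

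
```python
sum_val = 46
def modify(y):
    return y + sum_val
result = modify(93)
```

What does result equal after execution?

Step 1: sum_val = 46 is defined globally.
Step 2: modify(93) uses parameter y = 93 and looks up sum_val from global scope = 46.
Step 3: result = 93 + 46 = 139

The answer is 139.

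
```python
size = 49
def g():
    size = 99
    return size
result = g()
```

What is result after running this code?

Step 1: Global size = 49.
Step 2: g() creates local size = 99, shadowing the global.
Step 3: Returns local size = 99. result = 99

The answer is 99.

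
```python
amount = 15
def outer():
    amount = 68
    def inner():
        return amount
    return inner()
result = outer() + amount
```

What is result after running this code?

Step 1: Global amount = 15. outer() shadows with amount = 68.
Step 2: inner() returns enclosing amount = 68. outer() = 68.
Step 3: result = 68 + global amount (15) = 83

The answer is 83.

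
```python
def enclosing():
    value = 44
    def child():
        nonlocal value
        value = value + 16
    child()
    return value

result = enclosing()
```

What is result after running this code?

Step 1: enclosing() sets value = 44.
Step 2: child() uses nonlocal to modify value in enclosing's scope: value = 44 + 16 = 60.
Step 3: enclosing() returns the modified value = 60

The answer is 60.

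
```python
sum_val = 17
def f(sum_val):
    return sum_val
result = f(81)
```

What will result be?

Step 1: Global sum_val = 17.
Step 2: f(81) takes parameter sum_val = 81, which shadows the global.
Step 3: result = 81

The answer is 81.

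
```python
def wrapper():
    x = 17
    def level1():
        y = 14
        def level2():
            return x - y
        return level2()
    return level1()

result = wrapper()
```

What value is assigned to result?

Step 1: x = 17 in wrapper. y = 14 in level1.
Step 2: level2() reads x = 17 and y = 14 from enclosing scopes.
Step 3: result = 17 - 14 = 3

The answer is 3.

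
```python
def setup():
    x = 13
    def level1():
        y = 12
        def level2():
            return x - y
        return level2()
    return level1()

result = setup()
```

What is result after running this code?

Step 1: x = 13 in setup. y = 12 in level1.
Step 2: level2() reads x = 13 and y = 12 from enclosing scopes.
Step 3: result = 13 - 12 = 1

The answer is 1.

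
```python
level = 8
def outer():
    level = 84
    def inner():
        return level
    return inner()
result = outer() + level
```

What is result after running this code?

Step 1: Global level = 8. outer() shadows with level = 84.
Step 2: inner() returns enclosing level = 84. outer() = 84.
Step 3: result = 84 + global level (8) = 92

The answer is 92.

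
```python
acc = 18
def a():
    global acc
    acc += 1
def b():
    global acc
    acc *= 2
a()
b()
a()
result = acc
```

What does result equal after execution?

Step 1: acc = 18.
Step 2: a(): acc = 18 + 1 = 19.
Step 3: b(): acc = 19 * 2 = 38.
Step 4: a(): acc = 38 + 1 = 39

The answer is 39.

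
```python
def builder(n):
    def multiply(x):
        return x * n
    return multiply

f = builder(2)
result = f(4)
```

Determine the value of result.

Step 1: builder(2) returns multiply closure with n = 2.
Step 2: f(4) computes 4 * 2 = 8.
Step 3: result = 8

The answer is 8.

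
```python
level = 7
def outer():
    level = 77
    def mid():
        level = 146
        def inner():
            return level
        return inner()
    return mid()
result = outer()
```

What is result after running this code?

Step 1: Three levels of shadowing: global 7, outer 77, mid 146.
Step 2: inner() finds level = 146 in enclosing mid() scope.
Step 3: result = 146

The answer is 146.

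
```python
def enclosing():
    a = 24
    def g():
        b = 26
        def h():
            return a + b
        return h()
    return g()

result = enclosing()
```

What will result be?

Step 1: enclosing() defines a = 24. g() defines b = 26.
Step 2: h() accesses both from enclosing scopes: a = 24, b = 26.
Step 3: result = 24 + 26 = 50

The answer is 50.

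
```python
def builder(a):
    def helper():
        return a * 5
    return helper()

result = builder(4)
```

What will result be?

Step 1: builder(4) binds parameter a = 4.
Step 2: helper() accesses a = 4 from enclosing scope.
Step 3: result = 4 * 5 = 20

The answer is 20.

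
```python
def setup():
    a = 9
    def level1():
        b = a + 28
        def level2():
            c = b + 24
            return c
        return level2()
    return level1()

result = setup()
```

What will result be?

Step 1: a = 9. b = a + 28 = 37.
Step 2: c = b + 24 = 37 + 24 = 61.
Step 3: result = 61

The answer is 61.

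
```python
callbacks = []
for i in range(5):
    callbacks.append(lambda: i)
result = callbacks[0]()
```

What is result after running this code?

Step 1: The loop creates 5 lambdas, all referencing the same variable i.
Step 2: After the loop, i = 4 (final value).
Step 3: callbacks[0]() looks up i at call time and finds 4. This is the late binding gotcha. result = 4

The answer is 4.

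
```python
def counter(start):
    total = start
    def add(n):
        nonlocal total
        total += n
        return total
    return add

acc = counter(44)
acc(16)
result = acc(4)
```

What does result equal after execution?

Step 1: counter(44) creates closure with total = 44.
Step 2: First acc(16): total = 44 + 16 = 60.
Step 3: Second acc(4): total = 60 + 4 = 64. result = 64

The answer is 64.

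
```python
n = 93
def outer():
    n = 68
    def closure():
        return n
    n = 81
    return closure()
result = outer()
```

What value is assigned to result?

Step 1: outer() sets n = 68, then later n = 81.
Step 2: closure() is called after n is reassigned to 81. Closures capture variables by reference, not by value.
Step 3: result = 81

The answer is 81.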